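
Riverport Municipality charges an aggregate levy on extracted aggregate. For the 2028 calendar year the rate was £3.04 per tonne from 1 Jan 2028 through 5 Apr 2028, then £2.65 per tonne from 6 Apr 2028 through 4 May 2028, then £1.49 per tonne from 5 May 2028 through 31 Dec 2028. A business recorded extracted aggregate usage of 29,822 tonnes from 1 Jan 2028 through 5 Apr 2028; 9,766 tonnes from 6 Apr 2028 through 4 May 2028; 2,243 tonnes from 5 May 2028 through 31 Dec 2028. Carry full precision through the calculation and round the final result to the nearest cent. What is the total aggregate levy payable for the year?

1 Jan – 5 Apr 2028: 29,822 tonnes at £3.04/tonne → £90658.88
6 Apr – 4 May 2028: 9,766 tonnes at £2.65/tonne → £25879.90
5 May – 31 Dec 2028: 2,243 tonnes at £1.49/tonne → £3342.07

£119880.85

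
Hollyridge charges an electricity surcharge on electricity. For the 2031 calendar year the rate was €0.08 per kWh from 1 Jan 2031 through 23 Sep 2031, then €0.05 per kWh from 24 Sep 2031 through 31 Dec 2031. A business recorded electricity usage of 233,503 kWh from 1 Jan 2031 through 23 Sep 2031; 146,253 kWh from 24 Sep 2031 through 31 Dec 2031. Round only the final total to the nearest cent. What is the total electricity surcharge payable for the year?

€25992.89

1 Jan – 23 Sep 2031: 233,503 kWh at €0.08/kWh → €18680.24
24 Sep – 31 Dec 2031: 146,253 kWh at €0.05/kWh → €7312.65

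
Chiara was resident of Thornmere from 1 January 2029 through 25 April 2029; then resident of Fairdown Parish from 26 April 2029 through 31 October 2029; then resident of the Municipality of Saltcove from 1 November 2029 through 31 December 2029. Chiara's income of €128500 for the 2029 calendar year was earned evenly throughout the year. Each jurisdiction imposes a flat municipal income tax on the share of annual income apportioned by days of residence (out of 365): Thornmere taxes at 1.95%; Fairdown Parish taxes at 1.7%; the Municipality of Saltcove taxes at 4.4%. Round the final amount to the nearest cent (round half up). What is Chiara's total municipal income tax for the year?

€2865.55

Thornmere, 1 January – 25 April 2029: 115 days → €128500 × 1.95% × 115/365 = €789.4829
Fairdown Parish, 26 April – 31 October 2029: 189 days → €128500 × 1.7% × 189/365 = €1131.1521
The Municipality of Saltcove, 1 November – 31 December 2029: 61 days → €128500 × 4.4% × 61/365 = €944.9151
Total = €2865.5500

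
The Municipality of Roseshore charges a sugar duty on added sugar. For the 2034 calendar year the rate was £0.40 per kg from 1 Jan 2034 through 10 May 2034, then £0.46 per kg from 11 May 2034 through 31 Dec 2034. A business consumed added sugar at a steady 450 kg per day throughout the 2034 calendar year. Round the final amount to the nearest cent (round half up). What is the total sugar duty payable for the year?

£72,045.00

1 Jan – 10 May 2034: 130 days × 450 kg/day = 58,500 kg at £0.40/kg → £23,400.00
11 May – 31 Dec 2034: 235 days × 450 kg/day = 105,750 kg at £0.46/kg → £48,645.00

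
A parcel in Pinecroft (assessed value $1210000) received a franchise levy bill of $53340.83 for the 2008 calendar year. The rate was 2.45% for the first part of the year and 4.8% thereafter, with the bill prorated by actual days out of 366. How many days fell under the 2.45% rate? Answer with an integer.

Let d = days at the first rate; then 366 − d days at the second rate.
$1210000 × [2.45%·d + 4.8%·(366−d)] / 366 = $53340.83
Solving gives d = 61, so the new rate took effect on March 2, 2008.

61 days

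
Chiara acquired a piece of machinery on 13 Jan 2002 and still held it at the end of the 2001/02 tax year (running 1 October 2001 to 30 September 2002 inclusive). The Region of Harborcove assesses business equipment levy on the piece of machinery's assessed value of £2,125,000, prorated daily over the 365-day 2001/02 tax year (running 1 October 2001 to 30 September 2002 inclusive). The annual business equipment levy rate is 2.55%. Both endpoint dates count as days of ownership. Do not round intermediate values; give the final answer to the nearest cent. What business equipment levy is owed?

Days held (13 Jan – 30 Sep 2002): 261 out of 365
Tax = £2,125,000 × 2.55% × 261/365 = £38,747.7740

£38,747.77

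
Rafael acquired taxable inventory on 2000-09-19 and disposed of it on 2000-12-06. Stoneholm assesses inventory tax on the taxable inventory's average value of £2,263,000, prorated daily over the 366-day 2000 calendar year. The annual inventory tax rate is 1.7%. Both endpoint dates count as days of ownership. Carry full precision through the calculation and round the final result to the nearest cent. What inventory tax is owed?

Days held (2000-09-19 to 2000-12-06): 79 out of 366
Tax = £2,263,000 × 1.7% × 79/366 = £8,303.8497

£8,303.85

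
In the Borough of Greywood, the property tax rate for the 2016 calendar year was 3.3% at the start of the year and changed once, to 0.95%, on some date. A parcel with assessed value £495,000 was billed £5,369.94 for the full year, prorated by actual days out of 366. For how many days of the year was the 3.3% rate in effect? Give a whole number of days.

21 days

Let d = days at the first rate; then 366 − d days at the second rate.
£495,000 × [3.3%·d + 0.95%·(366−d)] / 366 = £5,369.94
Solving gives d = 21, so the new rate took effect on 22 January 2016.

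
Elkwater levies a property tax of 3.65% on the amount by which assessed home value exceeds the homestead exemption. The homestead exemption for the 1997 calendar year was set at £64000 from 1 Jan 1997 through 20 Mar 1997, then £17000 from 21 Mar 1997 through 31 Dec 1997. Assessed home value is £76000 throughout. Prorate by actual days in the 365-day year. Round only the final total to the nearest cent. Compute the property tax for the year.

1 Jan – 20 Mar 1997: 79 days, exemption £64000 → (£76000 − £64000) × 3.65% × 79/365 = £94.8000
21 Mar – 31 Dec 1997: 286 days, exemption £17000 → (£76000 − £17000) × 3.65% × 286/365 = £1687.4000
Total = £1782.2000

£1782.20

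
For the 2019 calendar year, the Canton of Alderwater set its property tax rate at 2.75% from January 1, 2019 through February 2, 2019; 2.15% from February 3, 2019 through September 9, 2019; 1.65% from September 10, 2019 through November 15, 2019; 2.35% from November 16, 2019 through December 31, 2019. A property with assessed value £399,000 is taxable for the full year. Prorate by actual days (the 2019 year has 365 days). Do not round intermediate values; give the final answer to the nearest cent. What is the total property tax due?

£8,529.31

January 1 – February 2, 2019: 33 days at 2.75% → £399,000 × 2.75% × 33/365 = £992.0342
February 3 – September 9, 2019: 219 days at 2.15% → £399,000 × 2.15% × 219/365 = £5,147.1000
September 10 – November 15, 2019: 67 days at 1.65% → £399,000 × 1.65% × 67/365 = £1,208.4781
November 16 – December 31, 2019: 46 days at 2.35% → £399,000 × 2.35% × 46/365 = £1,181.6959
Total = £8,529.3082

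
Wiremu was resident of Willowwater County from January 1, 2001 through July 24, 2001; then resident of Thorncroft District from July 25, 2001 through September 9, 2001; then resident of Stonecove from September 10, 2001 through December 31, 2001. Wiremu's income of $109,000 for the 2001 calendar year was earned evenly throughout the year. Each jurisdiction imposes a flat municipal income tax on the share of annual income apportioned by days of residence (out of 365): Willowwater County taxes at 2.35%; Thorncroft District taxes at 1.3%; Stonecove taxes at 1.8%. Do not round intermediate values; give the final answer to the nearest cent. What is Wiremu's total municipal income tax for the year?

$2,228.53

Willowwater County, January 1 – July 24, 2001: 205 days → $109,000 × 2.35% × 205/365 = $1,438.6507
Thorncroft District, July 25 – September 9, 2001: 47 days → $109,000 × 1.3% × 47/365 = $182.4630
Stonecove, September 10 – December 31, 2001: 113 days → $109,000 × 1.8% × 113/365 = $607.4137
Total = $2,228.5274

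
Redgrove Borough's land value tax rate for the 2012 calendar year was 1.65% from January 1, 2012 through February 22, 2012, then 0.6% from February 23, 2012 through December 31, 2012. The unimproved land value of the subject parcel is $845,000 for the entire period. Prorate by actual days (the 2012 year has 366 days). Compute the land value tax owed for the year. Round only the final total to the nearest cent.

January 1 – February 22, 2012: 53 days at 1.65% → $845,000 × 1.65% × 53/366 = $2,018.9959
February 23 – December 31, 2012: 313 days at 0.6% → $845,000 × 0.6% × 313/366 = $4,335.8197
Total = $6,354.8156

$6,354.82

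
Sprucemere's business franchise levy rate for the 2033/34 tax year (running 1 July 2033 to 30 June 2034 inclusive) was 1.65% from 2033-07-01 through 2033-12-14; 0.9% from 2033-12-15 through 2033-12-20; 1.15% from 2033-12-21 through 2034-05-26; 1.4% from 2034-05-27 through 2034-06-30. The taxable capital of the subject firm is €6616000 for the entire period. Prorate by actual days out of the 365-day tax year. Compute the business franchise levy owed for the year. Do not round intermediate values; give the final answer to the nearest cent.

2033-07-01 to 2033-12-14: 167 days at 1.65% → €6616000 × 1.65% × 167/365 = €49946.2685
2033-12-15 to 2033-12-20: 6 days at 0.9% → €6616000 × 0.9% × 6/365 = €978.8055
2033-12-21 to 2034-05-26: 157 days at 1.15% → €6616000 × 1.15% × 157/365 = €32726.5425
2034-05-27 to 2034-06-30: 35 days at 1.4% → €6616000 × 1.4% × 35/365 = €8881.7534
Total = €92533.3699

€92533.37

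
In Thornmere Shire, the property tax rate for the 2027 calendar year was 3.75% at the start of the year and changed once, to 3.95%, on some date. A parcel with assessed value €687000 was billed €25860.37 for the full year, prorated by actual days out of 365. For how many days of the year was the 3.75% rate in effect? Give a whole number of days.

339 days

Let d = days at the first rate; then 365 − d days at the second rate.
€687000 × [3.75%·d + 3.95%·(365−d)] / 365 = €25860.37
Solving gives d = 339, so the new rate took effect on 6 Dec 2027.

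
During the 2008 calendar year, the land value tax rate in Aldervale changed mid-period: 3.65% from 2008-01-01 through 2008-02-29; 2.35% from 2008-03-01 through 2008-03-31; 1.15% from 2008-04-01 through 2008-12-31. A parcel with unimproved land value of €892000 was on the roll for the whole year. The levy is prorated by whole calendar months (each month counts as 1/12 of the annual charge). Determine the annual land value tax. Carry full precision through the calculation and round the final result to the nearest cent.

2008-01-01 to 2008-02-29: 2 months at 3.65% → €892000 × 3.65% × 2/12 = €5426.3333
2008-03-01 to 2008-03-31: 1 month at 2.35% → €892000 × 2.35% × 1/12 = €1746.8333
2008-04-01 to 2008-12-31: 9 months at 1.15% → €892000 × 1.15% × 9/12 = €7693.5000
Total = €14866.6667

€14866.67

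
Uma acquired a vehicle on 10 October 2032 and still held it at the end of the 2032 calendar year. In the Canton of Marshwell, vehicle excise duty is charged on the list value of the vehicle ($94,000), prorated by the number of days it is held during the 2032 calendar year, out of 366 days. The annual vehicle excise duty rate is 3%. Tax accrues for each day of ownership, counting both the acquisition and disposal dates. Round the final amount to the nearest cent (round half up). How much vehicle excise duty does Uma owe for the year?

$639.51

Days held (10 October – 31 December 2032): 83 out of 366
Tax = $94,000 × 3% × 83/366 = $639.5082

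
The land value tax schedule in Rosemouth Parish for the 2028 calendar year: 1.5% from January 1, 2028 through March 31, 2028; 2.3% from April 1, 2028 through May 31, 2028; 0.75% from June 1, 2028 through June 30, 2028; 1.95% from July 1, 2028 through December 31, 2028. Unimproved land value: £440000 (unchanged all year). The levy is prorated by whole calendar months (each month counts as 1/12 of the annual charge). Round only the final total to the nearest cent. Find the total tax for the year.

January 1 – March 31, 2028: 3 months at 1.5% → £440000 × 1.5% × 3/12 = £1650.0000
April 1 – May 31, 2028: 2 months at 2.3% → £440000 × 2.3% × 2/12 = £1686.6667
June 1 – June 30, 2028: 1 month at 0.75% → £440000 × 0.75% × 1/12 = £275.0000
July 1 – December 31, 2028: 6 months at 1.95% → £440000 × 1.95% × 6/12 = £4290.0000
Total = £7901.6667

£7901.67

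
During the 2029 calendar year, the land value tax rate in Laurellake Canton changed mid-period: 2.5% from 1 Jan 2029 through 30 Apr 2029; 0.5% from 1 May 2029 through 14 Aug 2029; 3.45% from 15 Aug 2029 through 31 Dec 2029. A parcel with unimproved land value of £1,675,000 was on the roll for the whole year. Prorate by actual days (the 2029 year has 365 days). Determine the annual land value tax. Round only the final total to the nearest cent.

1 Jan – 30 Apr 2029: 120 days at 2.5% → £1,675,000 × 2.5% × 120/365 = £13,767.1233
1 May – 14 Aug 2029: 106 days at 0.5% → £1,675,000 × 0.5% × 106/365 = £2,432.1918
15 Aug – 31 Dec 2029: 139 days at 3.45% → £1,675,000 × 3.45% × 139/365 = £22,006.7466
Total = £38,206.0616

£38,206.06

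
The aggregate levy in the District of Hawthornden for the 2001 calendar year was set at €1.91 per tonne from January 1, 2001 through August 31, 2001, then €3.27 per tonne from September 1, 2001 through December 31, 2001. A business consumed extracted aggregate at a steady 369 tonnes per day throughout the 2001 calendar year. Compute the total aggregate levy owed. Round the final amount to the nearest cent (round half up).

€318,472.83

January 1 – August 31, 2001: 243 days × 369 tonnes/day = 89,667 tonnes at €1.91/tonne → €171,263.97
September 1 – December 31, 2001: 122 days × 369 tonnes/day = 45,018 tonnes at €3.27/tonne → €147,208.86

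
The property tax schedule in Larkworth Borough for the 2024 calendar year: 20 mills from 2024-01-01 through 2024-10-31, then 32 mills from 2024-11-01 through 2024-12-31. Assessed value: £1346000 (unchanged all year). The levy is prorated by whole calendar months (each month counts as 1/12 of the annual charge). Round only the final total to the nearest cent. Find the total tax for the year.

£29612.00

2024-01-01 to 2024-10-31: 10 months at 20 mills → £1346000 × 2% × 10/12 = £22433.3333
2024-11-01 to 2024-12-31: 2 months at 32 mills → £1346000 × 3.2% × 2/12 = £7178.6667
Total = £29612.0000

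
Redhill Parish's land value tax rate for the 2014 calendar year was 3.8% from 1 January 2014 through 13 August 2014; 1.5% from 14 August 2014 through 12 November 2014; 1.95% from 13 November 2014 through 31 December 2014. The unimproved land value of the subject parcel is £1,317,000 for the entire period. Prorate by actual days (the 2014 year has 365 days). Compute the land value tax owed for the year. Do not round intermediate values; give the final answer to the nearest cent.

£39,223.15

1 January – 13 August 2014: 225 days at 3.8% → £1,317,000 × 3.8% × 225/365 = £30,850.2740
14 August – 12 November 2014: 91 days at 1.5% → £1,317,000 × 1.5% × 91/365 = £4,925.2192
13 November – 31 December 2014: 49 days at 1.95% → £1,317,000 × 1.95% × 49/365 = £3,447.6534
Total = £39,223.1466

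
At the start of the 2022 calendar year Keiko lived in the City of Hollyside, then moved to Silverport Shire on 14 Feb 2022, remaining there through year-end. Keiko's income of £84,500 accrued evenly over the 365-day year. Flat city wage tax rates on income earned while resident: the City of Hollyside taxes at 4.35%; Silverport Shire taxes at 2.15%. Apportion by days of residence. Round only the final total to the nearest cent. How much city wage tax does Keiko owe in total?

£2,040.85

The City of Hollyside, 1 Jan – 13 Feb 2022: 44 days → £84,500 × 4.35% × 44/365 = £443.1041
Silverport Shire, 14 Feb – 31 Dec 2022: 321 days → £84,500 × 2.15% × 321/365 = £1,597.7445
Total = £2,040.8486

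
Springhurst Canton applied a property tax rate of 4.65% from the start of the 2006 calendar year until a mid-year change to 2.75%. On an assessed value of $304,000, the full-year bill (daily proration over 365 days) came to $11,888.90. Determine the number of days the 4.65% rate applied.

Let d = days at the first rate; then 365 − d days at the second rate.
$304,000 × [4.65%·d + 2.75%·(365−d)] / 365 = $11,888.90
Solving gives d = 223, so the new rate took effect on August 12, 2006.

223 days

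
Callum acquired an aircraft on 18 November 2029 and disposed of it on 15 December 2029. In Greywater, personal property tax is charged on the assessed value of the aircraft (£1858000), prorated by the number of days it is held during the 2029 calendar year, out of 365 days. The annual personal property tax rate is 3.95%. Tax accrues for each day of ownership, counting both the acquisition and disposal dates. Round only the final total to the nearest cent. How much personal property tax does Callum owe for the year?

£5629.99

Days held (18 November – 15 December 2029): 28 out of 365
Tax = £1858000 × 3.95% × 28/365 = £5629.9945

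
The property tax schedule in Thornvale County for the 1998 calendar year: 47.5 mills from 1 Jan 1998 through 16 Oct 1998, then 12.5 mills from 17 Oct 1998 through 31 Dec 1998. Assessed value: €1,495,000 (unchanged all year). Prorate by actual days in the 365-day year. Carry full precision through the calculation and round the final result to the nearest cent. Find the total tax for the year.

€60,117.43

1 Jan – 16 Oct 1998: 289 days at 47.5 mills → €1,495,000 × 4.75% × 289/365 = €56,226.3356
17 Oct – 31 Dec 1998: 76 days at 12.5 mills → €1,495,000 × 1.25% × 76/365 = €3,891.0959
Total = €60,117.4315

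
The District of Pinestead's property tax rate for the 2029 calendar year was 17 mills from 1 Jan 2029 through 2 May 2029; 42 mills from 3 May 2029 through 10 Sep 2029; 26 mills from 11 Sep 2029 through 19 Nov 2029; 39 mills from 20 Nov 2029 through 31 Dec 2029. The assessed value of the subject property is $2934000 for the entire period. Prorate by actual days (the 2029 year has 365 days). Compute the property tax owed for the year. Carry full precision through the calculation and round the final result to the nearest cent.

1 Jan – 2 May 2029: 122 days at 17 mills → $2934000 × 1.7% × 122/365 = $16671.5507
3 May – 10 Sep 2029: 131 days at 42 mills → $2934000 × 4.2% × 131/365 = $44227.0356
11 Sep – 19 Nov 2029: 70 days at 26 mills → $2934000 × 2.6% × 70/365 = $14629.8082
20 Nov – 31 Dec 2029: 42 days at 39 mills → $2934000 × 3.9% × 42/365 = $13166.8274
Total = $88695.2219

$88695.22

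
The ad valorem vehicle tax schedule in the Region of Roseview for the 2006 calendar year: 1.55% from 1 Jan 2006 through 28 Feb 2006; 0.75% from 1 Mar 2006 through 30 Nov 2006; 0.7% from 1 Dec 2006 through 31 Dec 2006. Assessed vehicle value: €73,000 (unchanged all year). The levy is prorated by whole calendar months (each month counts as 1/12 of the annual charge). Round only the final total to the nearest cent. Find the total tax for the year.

1 Jan – 28 Feb 2006: 2 months at 1.55% → €73,000 × 1.55% × 2/12 = €188.5833
1 Mar – 30 Nov 2006: 9 months at 0.75% → €73,000 × 0.75% × 9/12 = €410.6250
1 Dec – 31 Dec 2006: 1 month at 0.7% → €73,000 × 0.7% × 1/12 = €42.5833
Total = €641.7917

€641.79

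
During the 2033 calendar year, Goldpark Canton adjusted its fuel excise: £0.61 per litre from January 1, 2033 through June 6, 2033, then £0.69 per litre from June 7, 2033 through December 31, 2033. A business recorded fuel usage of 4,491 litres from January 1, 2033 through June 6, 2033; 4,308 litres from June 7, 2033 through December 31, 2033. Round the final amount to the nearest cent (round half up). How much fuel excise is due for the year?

£5,712.03

January 1 – June 6, 2033: 4,491 litres at £0.61/litre → £2,739.51
June 7 – December 31, 2033: 4,308 litres at £0.69/litre → £2,972.52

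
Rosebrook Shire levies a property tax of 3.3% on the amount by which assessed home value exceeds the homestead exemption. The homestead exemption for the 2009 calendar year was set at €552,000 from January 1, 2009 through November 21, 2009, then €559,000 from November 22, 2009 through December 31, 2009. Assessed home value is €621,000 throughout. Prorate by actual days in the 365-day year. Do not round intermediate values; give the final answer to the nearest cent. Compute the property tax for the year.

January 1 – November 21, 2009: 325 days, exemption €552,000 → (€621,000 − €552,000) × 3.3% × 325/365 = €2,027.4658
November 22 – December 31, 2009: 40 days, exemption €559,000 → (€621,000 − €559,000) × 3.3% × 40/365 = €224.2192
Total = €2,251.6849

€2,251.68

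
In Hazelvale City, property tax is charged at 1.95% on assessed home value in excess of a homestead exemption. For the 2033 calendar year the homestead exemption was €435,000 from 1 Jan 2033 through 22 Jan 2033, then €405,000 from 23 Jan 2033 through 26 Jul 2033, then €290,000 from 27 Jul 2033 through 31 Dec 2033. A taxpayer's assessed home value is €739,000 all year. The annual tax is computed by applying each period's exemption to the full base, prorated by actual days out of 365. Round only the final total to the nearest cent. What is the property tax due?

1 Jan – 22 Jan 2033: 22 days, exemption €435,000 → (€739,000 − €435,000) × 1.95% × 22/365 = €357.3041
23 Jan – 26 Jul 2033: 185 days, exemption €405,000 → (€739,000 − €405,000) × 1.95% × 185/365 = €3,301.1096
27 Jul – 31 Dec 2033: 158 days, exemption €290,000 → (€739,000 − €290,000) × 1.95% × 158/365 = €3,790.0521
Total = €7,448.4658

€7,448.47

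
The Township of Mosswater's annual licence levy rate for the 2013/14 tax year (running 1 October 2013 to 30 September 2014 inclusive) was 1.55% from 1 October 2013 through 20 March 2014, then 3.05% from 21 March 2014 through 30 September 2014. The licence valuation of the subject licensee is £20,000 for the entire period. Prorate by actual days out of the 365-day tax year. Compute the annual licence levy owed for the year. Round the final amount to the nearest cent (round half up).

1 October 2013 – 20 March 2014: 171 days at 1.55% → £20,000 × 1.55% × 171/365 = £145.2329
21 March – 30 September 2014: 194 days at 3.05% → £20,000 × 3.05% × 194/365 = £324.2192
Total = £469.4521

£469.45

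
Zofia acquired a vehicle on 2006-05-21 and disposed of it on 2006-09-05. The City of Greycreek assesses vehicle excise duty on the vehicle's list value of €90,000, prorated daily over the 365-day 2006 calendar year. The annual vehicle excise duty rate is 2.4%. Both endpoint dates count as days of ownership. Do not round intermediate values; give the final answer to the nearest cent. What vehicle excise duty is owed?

€639.12

Days held (2006-05-21 to 2006-09-05): 108 out of 365
Tax = €90,000 × 2.4% × 108/365 = €639.1233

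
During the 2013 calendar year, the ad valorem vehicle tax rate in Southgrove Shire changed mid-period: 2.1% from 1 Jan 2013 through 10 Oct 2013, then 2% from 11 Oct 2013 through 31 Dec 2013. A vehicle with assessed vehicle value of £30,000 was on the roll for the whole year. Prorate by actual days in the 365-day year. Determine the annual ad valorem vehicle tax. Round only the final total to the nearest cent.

£623.26

1 Jan – 10 Oct 2013: 283 days at 2.1% → £30,000 × 2.1% × 283/365 = £488.4658
11 Oct – 31 Dec 2013: 82 days at 2% → £30,000 × 2% × 82/365 = £134.7945
Total = £623.2603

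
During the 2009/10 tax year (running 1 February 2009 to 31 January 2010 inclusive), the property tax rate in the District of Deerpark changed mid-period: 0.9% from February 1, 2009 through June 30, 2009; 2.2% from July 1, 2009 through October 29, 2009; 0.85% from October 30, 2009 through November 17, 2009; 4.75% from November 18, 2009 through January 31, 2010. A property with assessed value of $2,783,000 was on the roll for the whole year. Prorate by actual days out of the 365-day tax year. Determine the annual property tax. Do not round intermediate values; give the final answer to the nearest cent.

$58,984.35

February 1 – June 30, 2009: 150 days at 0.9% → $2,783,000 × 0.9% × 150/365 = $10,293.2877
July 1 – October 29, 2009: 121 days at 2.2% → $2,783,000 × 2.2% × 121/365 = $20,296.8384
October 30 – November 17, 2009: 19 days at 0.85% → $2,783,000 × 0.85% × 19/365 = $1,231.3822
November 18, 2009 – January 31, 2010: 75 days at 4.75% → $2,783,000 × 4.75% × 75/365 = $27,162.8425
Total = $58,984.3507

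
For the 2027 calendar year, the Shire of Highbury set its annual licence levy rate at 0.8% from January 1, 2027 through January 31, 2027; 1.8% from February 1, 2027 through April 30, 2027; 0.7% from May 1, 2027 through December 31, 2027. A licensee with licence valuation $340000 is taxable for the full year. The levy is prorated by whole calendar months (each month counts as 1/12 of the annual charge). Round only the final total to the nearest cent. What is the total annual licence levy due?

$3343.33

January 1 – January 31, 2027: 1 month at 0.8% → $340000 × 0.8% × 1/12 = $226.6667
February 1 – April 30, 2027: 3 months at 1.8% → $340000 × 1.8% × 3/12 = $1530.0000
May 1 – December 31, 2027: 8 months at 0.7% → $340000 × 0.7% × 8/12 = $1586.6667
Total = $3343.3333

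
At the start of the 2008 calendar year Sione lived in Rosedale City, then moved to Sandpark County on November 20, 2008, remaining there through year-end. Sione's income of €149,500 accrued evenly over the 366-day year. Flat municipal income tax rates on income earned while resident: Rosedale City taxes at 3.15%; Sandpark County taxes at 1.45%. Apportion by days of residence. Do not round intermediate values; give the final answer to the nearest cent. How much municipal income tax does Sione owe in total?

Rosedale City, January 1 – November 19, 2008: 324 days → €149,500 × 3.15% × 324/366 = €4,168.8443
Sandpark County, November 20 – December 31, 2008: 42 days → €149,500 × 1.45% × 42/366 = €248.7582
Total = €4,417.6025

€4,417.60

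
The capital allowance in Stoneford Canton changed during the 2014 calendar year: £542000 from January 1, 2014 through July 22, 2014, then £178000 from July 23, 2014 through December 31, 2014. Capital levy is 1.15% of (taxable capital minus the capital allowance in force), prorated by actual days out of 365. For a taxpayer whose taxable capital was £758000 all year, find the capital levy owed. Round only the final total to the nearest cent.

January 1 – July 22, 2014: 203 days, exemption £542000 → (£758000 − £542000) × 1.15% × 203/365 = £1381.5123
July 23 – December 31, 2014: 162 days, exemption £178000 → (£758000 − £178000) × 1.15% × 162/365 = £2960.3836
Total = £4341.8959

£4341.90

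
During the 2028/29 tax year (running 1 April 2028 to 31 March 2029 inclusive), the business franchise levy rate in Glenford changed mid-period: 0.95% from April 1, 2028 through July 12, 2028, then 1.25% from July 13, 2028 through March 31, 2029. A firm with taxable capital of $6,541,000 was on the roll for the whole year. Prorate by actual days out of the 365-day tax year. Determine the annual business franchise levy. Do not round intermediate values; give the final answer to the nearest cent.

April 1 – July 12, 2028: 103 days at 0.95% → $6,541,000 × 0.95% × 103/365 = $17,535.2562
July 13, 2028 – March 31, 2029: 262 days at 1.25% → $6,541,000 × 1.25% × 262/365 = $58,689.7945
Total = $76,225.0507

$76,225.05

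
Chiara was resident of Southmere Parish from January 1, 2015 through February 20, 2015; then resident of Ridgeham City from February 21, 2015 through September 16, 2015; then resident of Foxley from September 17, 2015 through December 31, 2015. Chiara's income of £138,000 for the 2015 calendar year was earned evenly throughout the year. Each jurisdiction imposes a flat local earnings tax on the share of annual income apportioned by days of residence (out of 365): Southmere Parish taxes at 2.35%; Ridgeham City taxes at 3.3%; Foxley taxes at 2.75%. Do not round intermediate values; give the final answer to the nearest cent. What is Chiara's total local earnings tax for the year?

£4,150.40

Southmere Parish, January 1 – February 20, 2015: 51 days → £138,000 × 2.35% × 51/365 = £453.1315
Ridgeham City, February 21 – September 16, 2015: 208 days → £138,000 × 3.3% × 208/365 = £2,595.1562
Foxley, September 17 – December 31, 2015: 106 days → £138,000 × 2.75% × 106/365 = £1,102.1096
Total = £4,150.3973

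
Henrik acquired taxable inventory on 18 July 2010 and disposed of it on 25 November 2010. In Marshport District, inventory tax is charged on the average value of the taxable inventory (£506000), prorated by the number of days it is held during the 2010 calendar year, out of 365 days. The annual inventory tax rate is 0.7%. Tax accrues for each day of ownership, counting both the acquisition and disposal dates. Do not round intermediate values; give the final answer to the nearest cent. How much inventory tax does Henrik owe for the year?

Days held (18 July – 25 November 2010): 131 out of 365
Tax = £506000 × 0.7% × 131/365 = £1271.2384

£1271.24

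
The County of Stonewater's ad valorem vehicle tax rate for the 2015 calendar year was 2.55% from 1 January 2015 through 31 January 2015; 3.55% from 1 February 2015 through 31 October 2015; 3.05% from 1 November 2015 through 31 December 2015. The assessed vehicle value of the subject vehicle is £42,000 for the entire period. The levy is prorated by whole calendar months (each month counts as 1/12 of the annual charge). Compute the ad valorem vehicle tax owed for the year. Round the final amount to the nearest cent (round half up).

£1,421.00

1 January – 31 January 2015: 1 month at 2.55% → £42,000 × 2.55% × 1/12 = £89.2500
1 February – 31 October 2015: 9 months at 3.55% → £42,000 × 3.55% × 9/12 = £1,118.2500
1 November – 31 December 2015: 2 months at 3.05% → £42,000 × 3.05% × 2/12 = £213.5000
Total = £1,421.0000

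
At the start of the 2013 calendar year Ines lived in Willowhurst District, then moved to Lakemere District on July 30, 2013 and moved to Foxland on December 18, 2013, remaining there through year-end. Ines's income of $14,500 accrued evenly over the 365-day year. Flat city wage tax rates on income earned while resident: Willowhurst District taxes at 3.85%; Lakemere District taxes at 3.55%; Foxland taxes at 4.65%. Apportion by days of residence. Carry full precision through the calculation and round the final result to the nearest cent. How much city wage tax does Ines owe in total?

Willowhurst District, January 1 – July 29, 2013: 210 days → $14,500 × 3.85% × 210/365 = $321.1849
Lakemere District, July 30 – December 17, 2013: 141 days → $14,500 × 3.55% × 141/365 = $198.8486
Foxland, December 18 – December 31, 2013: 14 days → $14,500 × 4.65% × 14/365 = $25.8616
Total = $545.8952

$545.90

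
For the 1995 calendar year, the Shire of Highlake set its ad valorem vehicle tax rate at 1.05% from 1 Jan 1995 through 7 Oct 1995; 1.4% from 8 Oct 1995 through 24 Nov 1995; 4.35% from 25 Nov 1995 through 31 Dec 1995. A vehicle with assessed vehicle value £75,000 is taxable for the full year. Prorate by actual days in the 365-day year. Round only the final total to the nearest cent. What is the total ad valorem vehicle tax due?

£1,072.91

1 Jan – 7 Oct 1995: 280 days at 1.05% → £75,000 × 1.05% × 280/365 = £604.1096
8 Oct – 24 Nov 1995: 48 days at 1.4% → £75,000 × 1.4% × 48/365 = £138.0822
25 Nov – 31 Dec 1995: 37 days at 4.35% → £75,000 × 4.35% × 37/365 = £330.7192
Total = £1,072.9110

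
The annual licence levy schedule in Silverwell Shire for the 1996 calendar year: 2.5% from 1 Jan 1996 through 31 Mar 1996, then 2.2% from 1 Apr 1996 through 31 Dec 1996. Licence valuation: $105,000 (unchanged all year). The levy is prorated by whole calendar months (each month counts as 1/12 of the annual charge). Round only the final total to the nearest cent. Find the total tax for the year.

$2,388.75

1 Jan – 31 Mar 1996: 3 months at 2.5% → $105,000 × 2.5% × 3/12 = $656.2500
1 Apr – 31 Dec 1996: 9 months at 2.2% → $105,000 × 2.2% × 9/12 = $1,732.5000
Total = $2,388.7500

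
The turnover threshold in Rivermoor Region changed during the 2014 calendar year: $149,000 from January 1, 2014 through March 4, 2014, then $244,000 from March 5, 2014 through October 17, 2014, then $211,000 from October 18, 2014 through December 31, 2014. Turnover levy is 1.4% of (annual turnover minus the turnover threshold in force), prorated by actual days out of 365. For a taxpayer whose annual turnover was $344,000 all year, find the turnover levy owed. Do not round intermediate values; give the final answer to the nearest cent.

January 1 – March 4, 2014: 63 days, exemption $149,000 → ($344,000 − $149,000) × 1.4% × 63/365 = $471.2055
March 5 – October 17, 2014: 227 days, exemption $244,000 → ($344,000 − $244,000) × 1.4% × 227/365 = $870.6849
October 18 – December 31, 2014: 75 days, exemption $211,000 → ($344,000 − $211,000) × 1.4% × 75/365 = $382.6027
Total = $1,724.4932

$1,724.49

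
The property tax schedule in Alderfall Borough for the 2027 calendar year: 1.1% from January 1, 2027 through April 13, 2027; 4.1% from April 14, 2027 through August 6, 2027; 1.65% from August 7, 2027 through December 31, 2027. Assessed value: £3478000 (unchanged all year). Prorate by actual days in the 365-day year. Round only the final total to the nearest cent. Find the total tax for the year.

January 1 – April 13, 2027: 103 days at 1.1% → £3478000 × 1.1% × 103/365 = £10796.0932
April 14 – August 6, 2027: 115 days at 4.1% → £3478000 × 4.1% × 115/365 = £44928.1370
August 7 – December 31, 2027: 147 days at 1.65% → £3478000 × 1.65% × 147/365 = £23112.0247
Total = £78836.2548

£78836.25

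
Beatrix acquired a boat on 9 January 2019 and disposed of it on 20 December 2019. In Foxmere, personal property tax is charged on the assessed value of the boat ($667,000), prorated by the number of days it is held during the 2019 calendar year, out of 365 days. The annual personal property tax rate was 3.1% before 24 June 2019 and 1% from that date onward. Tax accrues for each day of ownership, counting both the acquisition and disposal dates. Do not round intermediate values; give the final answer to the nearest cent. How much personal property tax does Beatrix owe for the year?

9 January – 23 June 2019: 166 days at 3.1% → $667,000 × 3.1% × 166/365 = $9,403.7863
24 June – 20 December 2019: 180 days at 1% → $667,000 × 1% × 180/365 = $3,289.3151
Total = $12,693.1014

$12,693.10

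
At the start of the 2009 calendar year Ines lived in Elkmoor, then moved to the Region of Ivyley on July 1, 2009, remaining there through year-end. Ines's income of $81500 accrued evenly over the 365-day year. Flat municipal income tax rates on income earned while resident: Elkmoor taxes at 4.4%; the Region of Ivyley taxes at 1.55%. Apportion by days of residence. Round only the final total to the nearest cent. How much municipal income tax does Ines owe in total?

$2415.08

Elkmoor, January 1 – June 30, 2009: 181 days → $81500 × 4.4% × 181/365 = $1778.2630
The Region of Ivyley, July 1 – December 31, 2009: 184 days → $81500 × 1.55% × 184/365 = $636.8164
Total = $2415.0795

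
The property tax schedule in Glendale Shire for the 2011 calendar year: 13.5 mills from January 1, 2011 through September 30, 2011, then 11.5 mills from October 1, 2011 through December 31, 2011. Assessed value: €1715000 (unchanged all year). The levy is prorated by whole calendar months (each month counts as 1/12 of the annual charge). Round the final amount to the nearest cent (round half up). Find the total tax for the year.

January 1 – September 30, 2011: 9 months at 13.5 mills → €1715000 × 1.35% × 9/12 = €17364.3750
October 1 – December 31, 2011: 3 months at 11.5 mills → €1715000 × 1.15% × 3/12 = €4930.6250
Total = €22295.0000

€22295.00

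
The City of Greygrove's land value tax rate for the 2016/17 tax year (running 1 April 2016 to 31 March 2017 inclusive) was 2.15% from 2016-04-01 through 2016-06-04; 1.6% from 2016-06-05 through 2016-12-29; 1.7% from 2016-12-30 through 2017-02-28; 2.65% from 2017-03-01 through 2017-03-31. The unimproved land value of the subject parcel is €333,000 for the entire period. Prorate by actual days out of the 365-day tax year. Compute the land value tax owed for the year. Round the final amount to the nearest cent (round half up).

2016-04-01 to 2016-06-04: 65 days at 2.15% → €333,000 × 2.15% × 65/365 = €1,274.9795
2016-06-05 to 2016-12-29: 208 days at 1.6% → €333,000 × 1.6% × 208/365 = €3,036.2301
2016-12-30 to 2017-02-28: 61 days at 1.7% → €333,000 × 1.7% × 61/365 = €946.0849
2017-03-01 to 2017-03-31: 31 days at 2.65% → €333,000 × 2.65% × 31/365 = €749.4781
Total = €6,006.7726

€6,006.77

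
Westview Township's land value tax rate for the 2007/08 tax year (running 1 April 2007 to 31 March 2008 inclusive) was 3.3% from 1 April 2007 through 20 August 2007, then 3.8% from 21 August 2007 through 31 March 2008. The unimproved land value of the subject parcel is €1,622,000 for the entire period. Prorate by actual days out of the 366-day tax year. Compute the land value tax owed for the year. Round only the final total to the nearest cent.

€58,489.50

1 April – 20 August 2007: 142 days at 3.3% → €1,622,000 × 3.3% × 142/366 = €20,766.9180
21 August 2007 – 31 March 2008: 224 days at 3.8% → €1,622,000 × 3.8% × 224/366 = €37,722.5792
Total = €58,489.4973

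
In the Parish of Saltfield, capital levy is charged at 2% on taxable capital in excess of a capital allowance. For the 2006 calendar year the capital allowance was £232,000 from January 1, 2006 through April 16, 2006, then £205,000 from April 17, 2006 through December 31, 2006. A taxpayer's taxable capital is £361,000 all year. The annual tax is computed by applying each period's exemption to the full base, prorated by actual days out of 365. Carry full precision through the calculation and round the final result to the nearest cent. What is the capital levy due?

£2,963.18

January 1 – April 16, 2006: 106 days, exemption £232,000 → (£361,000 − £232,000) × 2% × 106/365 = £749.2603
April 17 – December 31, 2006: 259 days, exemption £205,000 → (£361,000 − £205,000) × 2% × 259/365 = £2,213.9178
Total = £2,963.1781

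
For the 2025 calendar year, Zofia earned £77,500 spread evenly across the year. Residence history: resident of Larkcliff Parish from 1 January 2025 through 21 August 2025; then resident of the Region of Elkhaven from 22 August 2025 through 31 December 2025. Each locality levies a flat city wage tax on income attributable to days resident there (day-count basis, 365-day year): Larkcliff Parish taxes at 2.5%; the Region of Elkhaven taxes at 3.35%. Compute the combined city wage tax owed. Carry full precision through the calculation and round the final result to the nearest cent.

£2,175.73

Larkcliff Parish, 1 January – 21 August 2025: 233 days → £77,500 × 2.5% × 233/365 = £1,236.8151
The Region of Elkhaven, 22 August – 31 December 2025: 132 days → £77,500 × 3.35% × 132/365 = £938.9178
Total = £2,175.7329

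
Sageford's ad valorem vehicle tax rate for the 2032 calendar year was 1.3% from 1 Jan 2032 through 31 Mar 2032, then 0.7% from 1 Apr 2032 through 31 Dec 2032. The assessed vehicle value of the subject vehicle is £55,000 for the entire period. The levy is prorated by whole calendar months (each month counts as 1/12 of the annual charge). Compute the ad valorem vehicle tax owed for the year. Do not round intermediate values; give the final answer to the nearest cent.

1 Jan – 31 Mar 2032: 3 months at 1.3% → £55,000 × 1.3% × 3/12 = £178.7500
1 Apr – 31 Dec 2032: 9 months at 0.7% → £55,000 × 0.7% × 9/12 = £288.7500
Total = £467.5000

£467.50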